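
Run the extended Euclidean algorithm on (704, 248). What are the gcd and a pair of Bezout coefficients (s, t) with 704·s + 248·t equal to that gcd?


Euclidean algorithm on (704, 248) — divide until remainder is 0:
  704 = 2 · 248 + 208
  248 = 1 · 208 + 40
  208 = 5 · 40 + 8
  40 = 5 · 8 + 0
gcd(704, 248) = 8.
Track Bezout coefficients alongside the remainders: start with r₀ = 704 = a·1 + b·0 (s = 1, t = 0) and r₁ = 248 = a·0 + b·1 (s = 0, t = 1); each new remainder r_{k+1} = r_{k-1} − q_k·r_k inherits s_{k+1} = s_{k-1} − q_k·s_k, t_{k+1} = t_{k-1} − q_k·t_k, so r_k = a·s_k + b·t_k at every step:
  q = 2: r = 208, s = 1 − 2·0 = 1, t = 0 − 2·1 = -2  (check: 704·1 + 248·(-2) = 208)
  q = 1: r = 40, s = 0 − 1·1 = -1, t = 1 − 1·(-2) = 3  (check: 704·(-1) + 248·3 = 40)
  q = 5: r = 8, s = 1 − 5·(-1) = 6, t = -2 − 5·3 = -17  (check: 704·6 + 248·(-17) = 8)
The row with r = 8 (the gcd) gives the Bezout coefficients s = 6, t = -17.
Result: 704 · (6) + 248 · (-17) = 8.

gcd(704, 248) = 8; s = 6, t = -17 (check: 704·6 + 248·(-17) = 8).


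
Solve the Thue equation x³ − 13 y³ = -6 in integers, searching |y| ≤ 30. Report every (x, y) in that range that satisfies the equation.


The equation is x³ - 13y³ = -6. For fixed y, x³ = 13·y³ − 6, so a solution requires the RHS to be a perfect cube.
Strategy: iterate y from -30 to 30, compute RHS = 13·y³ − 6, and check whether it is a (positive or negative) perfect cube.
Check small values of y:
  y = 0: RHS = -6 is not a perfect cube.
  y = 1: RHS = 7 is not a perfect cube.
  y = -1: RHS = -19 is not a perfect cube.
  y = 2: RHS = 98 is not a perfect cube.
  y = -2: RHS = -110 is not a perfect cube.
  y = 3: RHS = 345 is not a perfect cube.
  y = -3: RHS = -357 is not a perfect cube.
Continuing the search up to |y| = 30 finds no solutions either.
No (x, y) in the scanned range satisfies the equation.

No integer solutions with |y| ≤ 30.


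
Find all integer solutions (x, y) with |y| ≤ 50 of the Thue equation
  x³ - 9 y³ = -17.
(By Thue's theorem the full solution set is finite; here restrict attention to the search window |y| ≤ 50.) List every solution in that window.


The equation is x³ - 9y³ = -17. For fixed y, x³ = 9·y³ − 17, so a solution requires the RHS to be a perfect cube.
Strategy: iterate y from -50 to 50, compute RHS = 9·y³ − 17, and check whether it is a (positive or negative) perfect cube.
Check small values of y:
  y = 0: RHS = -17 is not a perfect cube.
  y = 1: RHS = -8 = (-2)³ ⇒ x = -2 works.
  y = -1: RHS = -26 is not a perfect cube.
  y = 2: RHS = 55 is not a perfect cube.
  y = -2: RHS = -89 is not a perfect cube.
  y = 3: RHS = 226 is not a perfect cube.
  y = -3: RHS = -260 is not a perfect cube.
Continuing, at y = 25: RHS = 140608 = (52)³ ⇒ x = 52 works.
Searching the remaining y in |y| ≤ 50 finds no further solutions.
Collected solutions: (-2, 1), (52, 25).

Solutions (with |y| ≤ 50): (-2, 1), (52, 25).


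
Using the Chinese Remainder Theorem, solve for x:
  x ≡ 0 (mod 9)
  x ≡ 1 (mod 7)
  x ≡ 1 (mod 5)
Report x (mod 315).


Moduli 9, 7, 5 are pairwise coprime; by CRT there is a unique solution modulo M = 9 · 7 · 5 = 315.
Solve pairwise, accumulating the modulus:
  Start with x ≡ 0 (mod 9).
  Combine with x ≡ 1 (mod 7): since gcd(9, 7) = 1, we get a unique residue mod 63.
    Write x = 0 + 9·t and substitute into x ≡ 1 (mod 7): 9·t ≡ 1 − 0 = 1 (mod 7).
    Reduce coefficients mod 7: 2·t ≡ 1 (mod 7).
    The inverse of 2 mod 7 is 4 (since 2·4 = 8 = 1·7 + 1), so t ≡ 4·1 = 4 ≡ 4 (mod 7).
    Then x = 0 + 9·4 = 36, valid modulo lcm(9, 7) = 63: x ≡ 36 (mod 63).
  Combine with x ≡ 1 (mod 5): since gcd(63, 5) = 1, we get a unique residue mod 315.
    Write x = 36 + 63·t and substitute into x ≡ 1 (mod 5): 63·t ≡ 1 − 36 = -35 (mod 5).
    Reduce coefficients mod 5: 3·t ≡ 0 (mod 5).
    The inverse of 3 mod 5 is 2 (since 3·2 = 6 = 1·5 + 1), so t ≡ 2·0 = 0 ≡ 0 (mod 5).
    Then x = 36 + 63·0 = 36, valid modulo lcm(63, 5) = 315: x ≡ 36 (mod 315).
Verify: 36 mod 9 = 0 ✓, 36 mod 7 = 1 ✓, 36 mod 5 = 1 ✓.

x ≡ 36 (mod 315).


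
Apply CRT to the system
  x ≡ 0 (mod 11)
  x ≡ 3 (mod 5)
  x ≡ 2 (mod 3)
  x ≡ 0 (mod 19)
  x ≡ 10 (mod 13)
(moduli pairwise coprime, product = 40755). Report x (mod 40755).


Product of moduli M = 11 · 5 · 3 · 19 · 13 = 40755.
Merge one congruence at a time:
  Start: x ≡ 0 (mod 11).
  Combine with x ≡ 3 (mod 5); new modulus lcm = 55.
    Write x = 0 + 11·t and substitute into x ≡ 3 (mod 5): 11·t ≡ 3 − 0 = 3 (mod 5).
    Reduce coefficients mod 5: 1·t ≡ 3 (mod 5).
    So t ≡ 3 (mod 5).
    Then x = 0 + 11·3 = 33, valid modulo lcm(11, 5) = 55: x ≡ 33 (mod 55).
  Combine with x ≡ 2 (mod 3); new modulus lcm = 165.
    Write x = 33 + 55·t and substitute into x ≡ 2 (mod 3): 55·t ≡ 2 − 33 = -31 (mod 3).
    Reduce coefficients mod 3: 1·t ≡ 2 (mod 3).
    So t ≡ 2 (mod 3).
    Then x = 33 + 55·2 = 143, valid modulo lcm(55, 3) = 165: x ≡ 143 (mod 165).
  Combine with x ≡ 0 (mod 19); new modulus lcm = 3135.
    Write x = 143 + 165·t and substitute into x ≡ 0 (mod 19): 165·t ≡ 0 − 143 = -143 (mod 19).
    Reduce coefficients mod 19: 13·t ≡ 9 (mod 19).
    The inverse of 13 mod 19 is 3 (since 13·3 = 39 = 2·19 + 1), so t ≡ 3·9 = 27 ≡ 8 (mod 19).
    Then x = 143 + 165·8 = 1463, valid modulo lcm(165, 19) = 3135: x ≡ 1463 (mod 3135).
  Combine with x ≡ 10 (mod 13); new modulus lcm = 40755.
    Write x = 1463 + 3135·t and substitute into x ≡ 10 (mod 13): 3135·t ≡ 10 − 1463 = -1453 (mod 13).
    Reduce coefficients mod 13: 2·t ≡ 3 (mod 13).
    The inverse of 2 mod 13 is 7 (since 2·7 = 14 = 1·13 + 1), so t ≡ 7·3 = 21 ≡ 8 (mod 13).
    Then x = 1463 + 3135·8 = 26543, valid modulo lcm(3135, 13) = 40755: x ≡ 26543 (mod 40755).
Verify against each original: 26543 mod 11 = 0, 26543 mod 5 = 3, 26543 mod 3 = 2, 26543 mod 19 = 0, 26543 mod 13 = 10.

x ≡ 26543 (mod 40755).


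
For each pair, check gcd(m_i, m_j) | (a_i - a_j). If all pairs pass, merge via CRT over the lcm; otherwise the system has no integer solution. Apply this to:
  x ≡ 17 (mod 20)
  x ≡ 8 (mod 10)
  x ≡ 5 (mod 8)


Moduli 20, 10, 8 are not pairwise coprime, so CRT works modulo lcm(m_i) when all pairwise compatibility conditions hold.
Pairwise compatibility: gcd(m_i, m_j) must divide a_i - a_j for every pair.
Merge one congruence at a time:
  Start: x ≡ 17 (mod 20).
  Combine with x ≡ 8 (mod 10): gcd(20, 10) = 10, and 8 - 17 = -9 is NOT divisible by 10.
    ⇒ system is inconsistent (no integer solution).

No solution (the system is inconsistent).


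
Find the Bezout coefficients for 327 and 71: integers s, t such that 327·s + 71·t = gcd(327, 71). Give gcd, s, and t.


Euclidean algorithm on (327, 71) — divide until remainder is 0:
  327 = 4 · 71 + 43
  71 = 1 · 43 + 28
  43 = 1 · 28 + 15
  28 = 1 · 15 + 13
  15 = 1 · 13 + 2
  13 = 6 · 2 + 1
  2 = 2 · 1 + 0
gcd(327, 71) = 1.
Track Bezout coefficients alongside the remainders: start with r₀ = 327 = a·1 + b·0 (s = 1, t = 0) and r₁ = 71 = a·0 + b·1 (s = 0, t = 1); each new remainder r_{k+1} = r_{k-1} − q_k·r_k inherits s_{k+1} = s_{k-1} − q_k·s_k, t_{k+1} = t_{k-1} − q_k·t_k, so r_k = a·s_k + b·t_k at every step:
  q = 4: r = 43, s = 1 − 4·0 = 1, t = 0 − 4·1 = -4  (check: 327·1 + 71·(-4) = 43)
  q = 1: r = 28, s = 0 − 1·1 = -1, t = 1 − 1·(-4) = 5  (check: 327·(-1) + 71·5 = 28)
  q = 1: r = 15, s = 1 − 1·(-1) = 2, t = -4 − 1·5 = -9  (check: 327·2 + 71·(-9) = 15)
  q = 1: r = 13, s = -1 − 1·2 = -3, t = 5 − 1·(-9) = 14  (check: 327·(-3) + 71·14 = 13)
  q = 1: r = 2, s = 2 − 1·(-3) = 5, t = -9 − 1·14 = -23  (check: 327·5 + 71·(-23) = 2)
  q = 6: r = 1, s = -3 − 6·5 = -33, t = 14 − 6·(-23) = 152  (check: 327·(-33) + 71·152 = 1)
The row with r = 1 (the gcd) gives the Bezout coefficients s = -33, t = 152.
Result: 327 · (-33) + 71 · (152) = 1.

gcd(327, 71) = 1; s = -33, t = 152 (check: 327·(-33) + 71·152 = 1).


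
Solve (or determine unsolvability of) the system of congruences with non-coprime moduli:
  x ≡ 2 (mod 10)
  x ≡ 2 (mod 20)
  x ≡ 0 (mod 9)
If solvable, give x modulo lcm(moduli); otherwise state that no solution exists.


Moduli 10, 20, 9 are not pairwise coprime, so CRT works modulo lcm(m_i) when all pairwise compatibility conditions hold.
Pairwise compatibility: gcd(m_i, m_j) must divide a_i - a_j for every pair.
Merge one congruence at a time:
  Start: x ≡ 2 (mod 10).
  Combine with x ≡ 2 (mod 20): gcd(10, 20) = 10; 2 - 2 = 0, which IS divisible by 10, so compatible.
    Write x = 2 + 10·t and substitute into x ≡ 2 (mod 20): 10·t ≡ 2 − 2 = 0 (mod 20).
    Divide the congruence (and modulus) by g = 10: 1·t ≡ 0 (mod 2).
    So t ≡ 0 (mod 2).
    Then x = 2 + 10·0 = 2, valid modulo lcm(10, 20) = 20: x ≡ 2 (mod 20).
  Combine with x ≡ 0 (mod 9): gcd(20, 9) = 1; 0 - 2 = -2, which IS divisible by 1, so compatible.
    Write x = 2 + 20·t and substitute into x ≡ 0 (mod 9): 20·t ≡ 0 − 2 = -2 (mod 9).
    Reduce coefficients mod 9: 2·t ≡ 7 (mod 9).
    The inverse of 2 mod 9 is 5 (since 2·5 = 10 = 1·9 + 1), so t ≡ 5·7 = 35 ≡ 8 (mod 9).
    Then x = 2 + 20·8 = 162, valid modulo lcm(20, 9) = 180: x ≡ 162 (mod 180).
Verify: 162 mod 10 = 2, 162 mod 20 = 2, 162 mod 9 = 0.

x ≡ 162 (mod 180).


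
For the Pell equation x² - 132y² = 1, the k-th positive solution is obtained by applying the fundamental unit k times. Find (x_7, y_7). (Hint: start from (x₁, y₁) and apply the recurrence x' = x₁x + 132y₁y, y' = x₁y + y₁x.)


Step 1: Find the fundamental solution (x₁, y₁) of x² - 132y² = 1.
  Expand √132 as a continued fraction. a₀ = ⌊√132⌋ = 11; iterate m_{k+1} = d_k·a_k − m_k, d_{k+1} = (132 − m_{k+1}²)/d_k, a_{k+1} = ⌊(a₀ + m_{k+1})/d_{k+1}⌋ (starting m₀ = 0, d₀ = 1), with convergents p_k = a_k·p_{k-1} + p_{k-2}, q_k = a_k·q_{k-1} + q_{k-2} (p₋₁ = 1, q₋₁ = 0):
  k = 0: a₀ = 11; p₀/q₀ = 11/1; p₀² − 132·q₀² = 121 − 132 = -11.
  k = 1: m = 11, d = 11, a = ⌊(11 + 11)/11⌋ = 2; p/q = (2·11 + 1)/(2·1 + 0) = 23/2; p² − 132·q² = 529 − 528 = 1.
  The first convergent with p² − 132·q² = 1 gives the fundamental solution (x₁, y₁) = (23, 2).
Step 2: Apply the recurrence (x_{n+1}, y_{n+1}) = (x₁x_n + 132y₁y_n, x₁y_n + y₁x_n) repeatedly.
  From (x_1, y_1) = (23, 2): x_2 = 23·23 + 132·2·2 = 1057; y_2 = 23·2 + 2·23 = 92.
  From (x_2, y_2) = (1057, 92): x_3 = 23·1057 + 132·2·92 = 48599; y_3 = 23·92 + 2·1057 = 4230.
  From (x_3, y_3) = (48599, 4230): x_4 = 23·48599 + 132·2·4230 = 2234497; y_4 = 23·4230 + 2·48599 = 194488.
  From (x_4, y_4) = (2234497, 194488): x_5 = 23·2234497 + 132·2·194488 = 102738263; y_5 = 23·194488 + 2·2234497 = 8942218.
  From (x_5, y_5) = (102738263, 8942218): x_6 = 23·102738263 + 132·2·8942218 = 4723725601; y_6 = 23·8942218 + 2·102738263 = 411147540.
  From (x_6, y_6) = (4723725601, 411147540): x_7 = 23·4723725601 + 132·2·411147540 = 217188639383; y_7 = 23·411147540 + 2·4723725601 = 18903844622.
Step 3: Verify x_7² - 132·y_7² = 47170905077038818620689 - 47170905077038818620688 = 1 (should be 1). ✓

(x_1, y_1) = (23, 2); (x_7, y_7) = (217188639383, 18903844622).


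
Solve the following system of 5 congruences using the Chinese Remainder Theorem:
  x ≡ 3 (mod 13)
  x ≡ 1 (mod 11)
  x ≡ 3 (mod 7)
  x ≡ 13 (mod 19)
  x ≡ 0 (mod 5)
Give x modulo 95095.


Product of moduli M = 13 · 11 · 7 · 19 · 5 = 95095.
Merge one congruence at a time:
  Start: x ≡ 3 (mod 13).
  Combine with x ≡ 1 (mod 11); new modulus lcm = 143.
    Write x = 3 + 13·t and substitute into x ≡ 1 (mod 11): 13·t ≡ 1 − 3 = -2 (mod 11).
    Reduce coefficients mod 11: 2·t ≡ 9 (mod 11).
    The inverse of 2 mod 11 is 6 (since 2·6 = 12 = 1·11 + 1), so t ≡ 6·9 = 54 ≡ 10 (mod 11).
    Then x = 3 + 13·10 = 133, valid modulo lcm(13, 11) = 143: x ≡ 133 (mod 143).
  Combine with x ≡ 3 (mod 7); new modulus lcm = 1001.
    Write x = 133 + 143·t and substitute into x ≡ 3 (mod 7): 143·t ≡ 3 − 133 = -130 (mod 7).
    Reduce coefficients mod 7: 3·t ≡ 3 (mod 7).
    The inverse of 3 mod 7 is 5 (since 3·5 = 15 = 2·7 + 1), so t ≡ 5·3 = 15 ≡ 1 (mod 7).
    Then x = 133 + 143·1 = 276, valid modulo lcm(143, 7) = 1001: x ≡ 276 (mod 1001).
  Combine with x ≡ 13 (mod 19); new modulus lcm = 19019.
    Write x = 276 + 1001·t and substitute into x ≡ 13 (mod 19): 1001·t ≡ 13 − 276 = -263 (mod 19).
    Reduce coefficients mod 19: 13·t ≡ 3 (mod 19).
    The inverse of 13 mod 19 is 3 (since 13·3 = 39 = 2·19 + 1), so t ≡ 3·3 = 9 ≡ 9 (mod 19).
    Then x = 276 + 1001·9 = 9285, valid modulo lcm(1001, 19) = 19019: x ≡ 9285 (mod 19019).
  Combine with x ≡ 0 (mod 5); new modulus lcm = 95095.
    Write x = 9285 + 19019·t and substitute into x ≡ 0 (mod 5): 19019·t ≡ 0 − 9285 = -9285 (mod 5).
    Reduce coefficients mod 5: 4·t ≡ 0 (mod 5).
    The inverse of 4 mod 5 is 4 (since 4·4 = 16 = 3·5 + 1), so t ≡ 4·0 = 0 ≡ 0 (mod 5).
    Then x = 9285 + 19019·0 = 9285, valid modulo lcm(19019, 5) = 95095: x ≡ 9285 (mod 95095).
Verify against each original: 9285 mod 13 = 3, 9285 mod 11 = 1, 9285 mod 7 = 3, 9285 mod 19 = 13, 9285 mod 5 = 0.

x ≡ 9285 (mod 95095).


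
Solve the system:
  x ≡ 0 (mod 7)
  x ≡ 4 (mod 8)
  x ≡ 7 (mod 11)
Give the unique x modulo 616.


Moduli 7, 8, 11 are pairwise coprime; by CRT there is a unique solution modulo M = 7 · 8 · 11 = 616.
Solve pairwise, accumulating the modulus:
  Start with x ≡ 0 (mod 7).
  Combine with x ≡ 4 (mod 8): since gcd(7, 8) = 1, we get a unique residue mod 56.
    Write x = 0 + 7·t and substitute into x ≡ 4 (mod 8): 7·t ≡ 4 − 0 = 4 (mod 8).
    The inverse of 7 mod 8 is 7 (since 7·7 = 49 = 6·8 + 1), so t ≡ 7·4 = 28 ≡ 4 (mod 8).
    Then x = 0 + 7·4 = 28, valid modulo lcm(7, 8) = 56: x ≡ 28 (mod 56).
  Combine with x ≡ 7 (mod 11): since gcd(56, 11) = 1, we get a unique residue mod 616.
    Write x = 28 + 56·t and substitute into x ≡ 7 (mod 11): 56·t ≡ 7 − 28 = -21 (mod 11).
    Reduce coefficients mod 11: 1·t ≡ 1 (mod 11).
    So t ≡ 1 (mod 11).
    Then x = 28 + 56·1 = 84, valid modulo lcm(56, 11) = 616: x ≡ 84 (mod 616).
Verify: 84 mod 7 = 0 ✓, 84 mod 8 = 4 ✓, 84 mod 11 = 7 ✓.

x ≡ 84 (mod 616).


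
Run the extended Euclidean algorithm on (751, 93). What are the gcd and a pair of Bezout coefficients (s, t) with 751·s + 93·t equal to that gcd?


Euclidean algorithm on (751, 93) — divide until remainder is 0:
  751 = 8 · 93 + 7
  93 = 13 · 7 + 2
  7 = 3 · 2 + 1
  2 = 2 · 1 + 0
gcd(751, 93) = 1.
Track Bezout coefficients alongside the remainders: start with r₀ = 751 = a·1 + b·0 (s = 1, t = 0) and r₁ = 93 = a·0 + b·1 (s = 0, t = 1); each new remainder r_{k+1} = r_{k-1} − q_k·r_k inherits s_{k+1} = s_{k-1} − q_k·s_k, t_{k+1} = t_{k-1} − q_k·t_k, so r_k = a·s_k + b·t_k at every step:
  q = 8: r = 7, s = 1 − 8·0 = 1, t = 0 − 8·1 = -8  (check: 751·1 + 93·(-8) = 7)
  q = 13: r = 2, s = 0 − 13·1 = -13, t = 1 − 13·(-8) = 105  (check: 751·(-13) + 93·105 = 2)
  q = 3: r = 1, s = 1 − 3·(-13) = 40, t = -8 − 3·105 = -323  (check: 751·40 + 93·(-323) = 1)
The row with r = 1 (the gcd) gives the Bezout coefficients s = 40, t = -323.
Result: 751 · (40) + 93 · (-323) = 1.

gcd(751, 93) = 1; s = 40, t = -323 (check: 751·40 + 93·(-323) = 1).


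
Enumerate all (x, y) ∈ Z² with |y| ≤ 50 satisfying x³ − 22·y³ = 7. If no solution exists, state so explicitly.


The equation is x³ - 22y³ = 7. For fixed y, x³ = 22·y³ + 7, so a solution requires the RHS to be a perfect cube.
Strategy: iterate y from -50 to 50, compute RHS = 22·y³ + 7, and check whether it is a (positive or negative) perfect cube.
Check small values of y:
  y = 0: RHS = 7 is not a perfect cube.
  y = 1: RHS = 29 is not a perfect cube.
  y = -1: RHS = -15 is not a perfect cube.
  y = 2: RHS = 183 is not a perfect cube.
  y = -2: RHS = -169 is not a perfect cube.
  y = 3: RHS = 601 is not a perfect cube.
  y = -3: RHS = -587 is not a perfect cube.
Continuing the search up to |y| = 50 finds no solutions either.
No (x, y) in the scanned range satisfies the equation.

No integer solutions with |y| ≤ 50.


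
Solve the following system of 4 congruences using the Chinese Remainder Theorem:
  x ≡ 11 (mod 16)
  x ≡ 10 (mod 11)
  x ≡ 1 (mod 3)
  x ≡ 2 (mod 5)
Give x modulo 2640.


Product of moduli M = 16 · 11 · 3 · 5 = 2640.
Merge one congruence at a time:
  Start: x ≡ 11 (mod 16).
  Combine with x ≡ 10 (mod 11); new modulus lcm = 176.
    Write x = 11 + 16·t and substitute into x ≡ 10 (mod 11): 16·t ≡ 10 − 11 = -1 (mod 11).
    Reduce coefficients mod 11: 5·t ≡ 10 (mod 11).
    The inverse of 5 mod 11 is 9 (since 5·9 = 45 = 4·11 + 1), so t ≡ 9·10 = 90 ≡ 2 (mod 11).
    Then x = 11 + 16·2 = 43, valid modulo lcm(16, 11) = 176: x ≡ 43 (mod 176).
  Combine with x ≡ 1 (mod 3); new modulus lcm = 528.
    Write x = 43 + 176·t and substitute into x ≡ 1 (mod 3): 176·t ≡ 1 − 43 = -42 (mod 3).
    Reduce coefficients mod 3: 2·t ≡ 0 (mod 3).
    The inverse of 2 mod 3 is 2 (since 2·2 = 4 = 1·3 + 1), so t ≡ 2·0 = 0 ≡ 0 (mod 3).
    Then x = 43 + 176·0 = 43, valid modulo lcm(176, 3) = 528: x ≡ 43 (mod 528).
  Combine with x ≡ 2 (mod 5); new modulus lcm = 2640.
    Write x = 43 + 528·t and substitute into x ≡ 2 (mod 5): 528·t ≡ 2 − 43 = -41 (mod 5).
    Reduce coefficients mod 5: 3·t ≡ 4 (mod 5).
    The inverse of 3 mod 5 is 2 (since 3·2 = 6 = 1·5 + 1), so t ≡ 2·4 = 8 ≡ 3 (mod 5).
    Then x = 43 + 528·3 = 1627, valid modulo lcm(528, 5) = 2640: x ≡ 1627 (mod 2640).
Verify against each original: 1627 mod 16 = 11, 1627 mod 11 = 10, 1627 mod 3 = 1, 1627 mod 5 = 2.

x ≡ 1627 (mod 2640).


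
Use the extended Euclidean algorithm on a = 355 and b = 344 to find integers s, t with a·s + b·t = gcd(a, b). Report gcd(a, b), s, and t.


Euclidean algorithm on (355, 344) — divide until remainder is 0:
  355 = 1 · 344 + 11
  344 = 31 · 11 + 3
  11 = 3 · 3 + 2
  3 = 1 · 2 + 1
  2 = 2 · 1 + 0
gcd(355, 344) = 1.
Track Bezout coefficients alongside the remainders: start with r₀ = 355 = a·1 + b·0 (s = 1, t = 0) and r₁ = 344 = a·0 + b·1 (s = 0, t = 1); each new remainder r_{k+1} = r_{k-1} − q_k·r_k inherits s_{k+1} = s_{k-1} − q_k·s_k, t_{k+1} = t_{k-1} − q_k·t_k, so r_k = a·s_k + b·t_k at every step:
  q = 1: r = 11, s = 1 − 1·0 = 1, t = 0 − 1·1 = -1  (check: 355·1 + 344·(-1) = 11)
  q = 31: r = 3, s = 0 − 31·1 = -31, t = 1 − 31·(-1) = 32  (check: 355·(-31) + 344·32 = 3)
  q = 3: r = 2, s = 1 − 3·(-31) = 94, t = -1 − 3·32 = -97  (check: 355·94 + 344·(-97) = 2)
  q = 1: r = 1, s = -31 − 1·94 = -125, t = 32 − 1·(-97) = 129  (check: 355·(-125) + 344·129 = 1)
The row with r = 1 (the gcd) gives the Bezout coefficients s = -125, t = 129.
Result: 355 · (-125) + 344 · (129) = 1.

gcd(355, 344) = 1; s = -125, t = 129 (check: 355·(-125) + 344·129 = 1).


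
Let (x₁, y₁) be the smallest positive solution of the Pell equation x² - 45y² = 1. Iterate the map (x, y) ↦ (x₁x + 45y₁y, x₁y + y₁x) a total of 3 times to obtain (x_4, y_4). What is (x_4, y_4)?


Step 1: Find the fundamental solution (x₁, y₁) of x² - 45y² = 1.
  Expand √45 as a continued fraction. a₀ = ⌊√45⌋ = 6; iterate m_{k+1} = d_k·a_k − m_k, d_{k+1} = (45 − m_{k+1}²)/d_k, a_{k+1} = ⌊(a₀ + m_{k+1})/d_{k+1}⌋ (starting m₀ = 0, d₀ = 1), with convergents p_k = a_k·p_{k-1} + p_{k-2}, q_k = a_k·q_{k-1} + q_{k-2} (p₋₁ = 1, q₋₁ = 0):
  k = 0: a₀ = 6; p₀/q₀ = 6/1; p₀² − 45·q₀² = 36 − 45 = -9.
  k = 1: m = 6, d = 9, a = ⌊(6 + 6)/9⌋ = 1; p/q = (1·6 + 1)/(1·1 + 0) = 7/1; p² − 45·q² = 49 − 45 = 4.
  k = 2: m = 3, d = 4, a = ⌊(6 + 3)/4⌋ = 2; p/q = (2·7 + 6)/(2·1 + 1) = 20/3; p² − 45·q² = 400 − 405 = -5.
  k = 3: m = 5, d = 5, a = ⌊(6 + 5)/5⌋ = 2; p/q = (2·20 + 7)/(2·3 + 1) = 47/7; p² − 45·q² = 2209 − 2205 = 4.
  k = 4: m = 5, d = 4, a = ⌊(6 + 5)/4⌋ = 2; p/q = (2·47 + 20)/(2·7 + 3) = 114/17; p² − 45·q² = 12996 − 13005 = -9.
  k = 5: m = 3, d = 9, a = ⌊(6 + 3)/9⌋ = 1; p/q = (1·114 + 47)/(1·17 + 7) = 161/24; p² − 45·q² = 25921 − 25920 = 1.
  The first convergent with p² − 45·q² = 1 gives the fundamental solution (x₁, y₁) = (161, 24).
Step 2: Apply the recurrence (x_{n+1}, y_{n+1}) = (x₁x_n + 45y₁y_n, x₁y_n + y₁x_n) repeatedly.
  From (x_1, y_1) = (161, 24): x_2 = 161·161 + 45·24·24 = 51841; y_2 = 161·24 + 24·161 = 7728.
  From (x_2, y_2) = (51841, 7728): x_3 = 161·51841 + 45·24·7728 = 16692641; y_3 = 161·7728 + 24·51841 = 2488392.
  From (x_3, y_3) = (16692641, 2488392): x_4 = 161·16692641 + 45·24·2488392 = 5374978561; y_4 = 161·2488392 + 24·16692641 = 801254496.
Step 3: Verify x_4² - 45·y_4² = 28890394531209630721 - 28890394531209630720 = 1 (should be 1). ✓

(x_1, y_1) = (161, 24); (x_4, y_4) = (5374978561, 801254496).


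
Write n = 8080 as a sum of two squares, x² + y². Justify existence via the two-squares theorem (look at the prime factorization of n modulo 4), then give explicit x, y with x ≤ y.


Step 1: Factor n = 8080 = 2^4 · 5 · 101.
Step 2: Check the mod-4 condition on each prime factor: 2 = 2 (special); 5 ≡ 1 (mod 4), exponent 1; 101 ≡ 1 (mod 4), exponent 1.
All primes ≡ 3 (mod 4) appear to even exponent (or don't appear), so by the two-squares theorem n IS expressible as a sum of two squares.
Step 3: Build a representation. Group n = k² · m with k = 4 and m = 5 · 101 = 505 (a product of primes ≡ 1 (mod 4)); a representation of m scales to one of n via (k·x)² + (k·y)² = k²(x² + y²). Each prime p ≡ 1 (mod 4) is itself a sum of two squares; find a² by testing p − a² for a perfect square:
  5: 5 − 1² = 4 = 2² ⇒ 5 = 1² + 2².
  101: 101 − 1² = 100 = 10² ⇒ 101 = 1² + 10².
  Combine using the Brahmagupta–Fibonacci identity (a² + b²)(c² + d²) = (ac − bd)² + (ad + bc)² = (ac + bd)² + (ad − bc)²:
  5 · 101 = 505: from (1² + 2²)(1² + 10²), take (1·1 − 2·10, 1·10 + 2·1) = (1 − 20, 10 + 2) = (-19, 12); dropping signs (only squares matter) gives (19, 12); check 19² + 12² = 361 + 144 = 505 ✓.
  Scale by k = 4: (4·19, 4·12) = (76, 48).
Step 4: Order so x ≤ y and verify: 48² + 76² = 2304 + 5776 = 8080 = n. ✓

n = 8080 = 48² + 76² (one valid representation with x ≤ y).


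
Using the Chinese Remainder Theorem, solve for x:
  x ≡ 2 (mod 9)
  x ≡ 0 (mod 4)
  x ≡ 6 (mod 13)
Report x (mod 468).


Moduli 9, 4, 13 are pairwise coprime; by CRT there is a unique solution modulo M = 9 · 4 · 13 = 468.
Solve pairwise, accumulating the modulus:
  Start with x ≡ 2 (mod 9).
  Combine with x ≡ 0 (mod 4): since gcd(9, 4) = 1, we get a unique residue mod 36.
    Write x = 2 + 9·t and substitute into x ≡ 0 (mod 4): 9·t ≡ 0 − 2 = -2 (mod 4).
    Reduce coefficients mod 4: 1·t ≡ 2 (mod 4).
    So t ≡ 2 (mod 4).
    Then x = 2 + 9·2 = 20, valid modulo lcm(9, 4) = 36: x ≡ 20 (mod 36).
  Combine with x ≡ 6 (mod 13): since gcd(36, 13) = 1, we get a unique residue mod 468.
    Write x = 20 + 36·t and substitute into x ≡ 6 (mod 13): 36·t ≡ 6 − 20 = -14 (mod 13).
    Reduce coefficients mod 13: 10·t ≡ 12 (mod 13).
    The inverse of 10 mod 13 is 4 (since 10·4 = 40 = 3·13 + 1), so t ≡ 4·12 = 48 ≡ 9 (mod 13).
    Then x = 20 + 36·9 = 344, valid modulo lcm(36, 13) = 468: x ≡ 344 (mod 468).
Verify: 344 mod 9 = 2 ✓, 344 mod 4 = 0 ✓, 344 mod 13 = 6 ✓.

x ≡ 344 (mod 468).


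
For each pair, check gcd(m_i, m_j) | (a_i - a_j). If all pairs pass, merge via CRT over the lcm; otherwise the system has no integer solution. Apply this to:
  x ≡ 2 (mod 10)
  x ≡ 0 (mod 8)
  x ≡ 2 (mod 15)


Moduli 10, 8, 15 are not pairwise coprime, so CRT works modulo lcm(m_i) when all pairwise compatibility conditions hold.
Pairwise compatibility: gcd(m_i, m_j) must divide a_i - a_j for every pair.
Merge one congruence at a time:
  Start: x ≡ 2 (mod 10).
  Combine with x ≡ 0 (mod 8): gcd(10, 8) = 2; 0 - 2 = -2, which IS divisible by 2, so compatible.
    Write x = 2 + 10·t and substitute into x ≡ 0 (mod 8): 10·t ≡ 0 − 2 = -2 (mod 8).
    Divide the congruence (and modulus) by g = 2: 5·t ≡ -1 (mod 4).
    Reduce coefficients mod 4: 1·t ≡ 3 (mod 4).
    So t ≡ 3 (mod 4).
    Then x = 2 + 10·3 = 32, valid modulo lcm(10, 8) = 40: x ≡ 32 (mod 40).
  Combine with x ≡ 2 (mod 15): gcd(40, 15) = 5; 2 - 32 = -30, which IS divisible by 5, so compatible.
    Write x = 32 + 40·t and substitute into x ≡ 2 (mod 15): 40·t ≡ 2 − 32 = -30 (mod 15).
    Divide the congruence (and modulus) by g = 5: 8·t ≡ -6 (mod 3).
    Reduce coefficients mod 3: 2·t ≡ 0 (mod 3).
    The inverse of 2 mod 3 is 2 (since 2·2 = 4 = 1·3 + 1), so t ≡ 2·0 = 0 ≡ 0 (mod 3).
    Then x = 32 + 40·0 = 32, valid modulo lcm(40, 15) = 120: x ≡ 32 (mod 120).
Verify: 32 mod 10 = 2, 32 mod 8 = 0, 32 mod 15 = 2.

x ≡ 32 (mod 120).


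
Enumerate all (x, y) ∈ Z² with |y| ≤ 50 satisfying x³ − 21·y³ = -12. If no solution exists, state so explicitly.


The equation is x³ - 21y³ = -12. For fixed y, x³ = 21·y³ − 12, so a solution requires the RHS to be a perfect cube.
Strategy: iterate y from -50 to 50, compute RHS = 21·y³ − 12, and check whether it is a (positive or negative) perfect cube.
Check small values of y:
  y = 0: RHS = -12 is not a perfect cube.
  y = 1: RHS = 9 is not a perfect cube.
  y = -1: RHS = -33 is not a perfect cube.
  y = 2: RHS = 156 is not a perfect cube.
  y = -2: RHS = -180 is not a perfect cube.
  y = 3: RHS = 555 is not a perfect cube.
  y = -3: RHS = -579 is not a perfect cube.
Continuing the search up to |y| = 50 finds no solutions either.
No (x, y) in the scanned range satisfies the equation.

No integer solutions with |y| ≤ 50.


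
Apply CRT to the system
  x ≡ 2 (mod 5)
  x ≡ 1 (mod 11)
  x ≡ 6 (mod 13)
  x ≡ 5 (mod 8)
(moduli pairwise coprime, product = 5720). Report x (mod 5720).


Product of moduli M = 5 · 11 · 13 · 8 = 5720.
Merge one congruence at a time:
  Start: x ≡ 2 (mod 5).
  Combine with x ≡ 1 (mod 11); new modulus lcm = 55.
    Write x = 2 + 5·t and substitute into x ≡ 1 (mod 11): 5·t ≡ 1 − 2 = -1 (mod 11).
    Reduce coefficients mod 11: 5·t ≡ 10 (mod 11).
    The inverse of 5 mod 11 is 9 (since 5·9 = 45 = 4·11 + 1), so t ≡ 9·10 = 90 ≡ 2 (mod 11).
    Then x = 2 + 5·2 = 12, valid modulo lcm(5, 11) = 55: x ≡ 12 (mod 55).
  Combine with x ≡ 6 (mod 13); new modulus lcm = 715.
    Write x = 12 + 55·t and substitute into x ≡ 6 (mod 13): 55·t ≡ 6 − 12 = -6 (mod 13).
    Reduce coefficients mod 13: 3·t ≡ 7 (mod 13).
    The inverse of 3 mod 13 is 9 (since 3·9 = 27 = 2·13 + 1), so t ≡ 9·7 = 63 ≡ 11 (mod 13).
    Then x = 12 + 55·11 = 617, valid modulo lcm(55, 13) = 715: x ≡ 617 (mod 715).
  Combine with x ≡ 5 (mod 8); new modulus lcm = 5720.
    Write x = 617 + 715·t and substitute into x ≡ 5 (mod 8): 715·t ≡ 5 − 617 = -612 (mod 8).
    Reduce coefficients mod 8: 3·t ≡ 4 (mod 8).
    The inverse of 3 mod 8 is 3 (since 3·3 = 9 = 1·8 + 1), so t ≡ 3·4 = 12 ≡ 4 (mod 8).
    Then x = 617 + 715·4 = 3477, valid modulo lcm(715, 8) = 5720: x ≡ 3477 (mod 5720).
Verify against each original: 3477 mod 5 = 2, 3477 mod 11 = 1, 3477 mod 13 = 6, 3477 mod 8 = 5.

x ≡ 3477 (mod 5720).


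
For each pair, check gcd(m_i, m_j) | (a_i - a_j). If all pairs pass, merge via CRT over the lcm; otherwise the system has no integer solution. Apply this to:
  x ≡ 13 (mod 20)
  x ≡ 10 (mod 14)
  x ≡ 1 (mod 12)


Moduli 20, 14, 12 are not pairwise coprime, so CRT works modulo lcm(m_i) when all pairwise compatibility conditions hold.
Pairwise compatibility: gcd(m_i, m_j) must divide a_i - a_j for every pair.
Merge one congruence at a time:
  Start: x ≡ 13 (mod 20).
  Combine with x ≡ 10 (mod 14): gcd(20, 14) = 2, and 10 - 13 = -3 is NOT divisible by 2.
    ⇒ system is inconsistent (no integer solution).

No solution (the system is inconsistent).


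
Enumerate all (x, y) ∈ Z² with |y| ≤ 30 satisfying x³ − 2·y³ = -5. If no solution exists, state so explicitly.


The equation is x³ - 2y³ = -5. For fixed y, x³ = 2·y³ − 5, so a solution requires the RHS to be a perfect cube.
Strategy: iterate y from -30 to 30, compute RHS = 2·y³ − 5, and check whether it is a (positive or negative) perfect cube.
Check small values of y:
  y = 0: RHS = -5 is not a perfect cube.
  y = 1: RHS = -3 is not a perfect cube.
  y = -1: RHS = -7 is not a perfect cube.
  y = 2: RHS = 11 is not a perfect cube.
  y = -2: RHS = -21 is not a perfect cube.
  y = 3: RHS = 49 is not a perfect cube.
  y = -3: RHS = -59 is not a perfect cube.
Continuing the search up to |y| = 30 finds no solutions either.
No (x, y) in the scanned range satisfies the equation.

No integer solutions with |y| ≤ 30.


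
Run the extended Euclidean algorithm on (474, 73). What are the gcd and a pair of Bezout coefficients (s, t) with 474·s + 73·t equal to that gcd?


Euclidean algorithm on (474, 73) — divide until remainder is 0:
  474 = 6 · 73 + 36
  73 = 2 · 36 + 1
  36 = 36 · 1 + 0
gcd(474, 73) = 1.
Track Bezout coefficients alongside the remainders: start with r₀ = 474 = a·1 + b·0 (s = 1, t = 0) and r₁ = 73 = a·0 + b·1 (s = 0, t = 1); each new remainder r_{k+1} = r_{k-1} − q_k·r_k inherits s_{k+1} = s_{k-1} − q_k·s_k, t_{k+1} = t_{k-1} − q_k·t_k, so r_k = a·s_k + b·t_k at every step:
  q = 6: r = 36, s = 1 − 6·0 = 1, t = 0 − 6·1 = -6  (check: 474·1 + 73·(-6) = 36)
  q = 2: r = 1, s = 0 − 2·1 = -2, t = 1 − 2·(-6) = 13  (check: 474·(-2) + 73·13 = 1)
The row with r = 1 (the gcd) gives the Bezout coefficients s = -2, t = 13.
Result: 474 · (-2) + 73 · (13) = 1.

gcd(474, 73) = 1; s = -2, t = 13 (check: 474·(-2) + 73·13 = 1).


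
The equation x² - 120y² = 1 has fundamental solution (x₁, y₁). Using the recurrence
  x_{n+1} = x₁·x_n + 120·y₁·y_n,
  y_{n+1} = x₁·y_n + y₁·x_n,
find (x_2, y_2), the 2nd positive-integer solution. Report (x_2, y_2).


Step 1: Find the fundamental solution (x₁, y₁) of x² - 120y² = 1.
  Expand √120 as a continued fraction. a₀ = ⌊√120⌋ = 10; iterate m_{k+1} = d_k·a_k − m_k, d_{k+1} = (120 − m_{k+1}²)/d_k, a_{k+1} = ⌊(a₀ + m_{k+1})/d_{k+1}⌋ (starting m₀ = 0, d₀ = 1), with convergents p_k = a_k·p_{k-1} + p_{k-2}, q_k = a_k·q_{k-1} + q_{k-2} (p₋₁ = 1, q₋₁ = 0):
  k = 0: a₀ = 10; p₀/q₀ = 10/1; p₀² − 120·q₀² = 100 − 120 = -20.
  k = 1: m = 10, d = 20, a = ⌊(10 + 10)/20⌋ = 1; p/q = (1·10 + 1)/(1·1 + 0) = 11/1; p² − 120·q² = 121 − 120 = 1.
  The first convergent with p² − 120·q² = 1 gives the fundamental solution (x₁, y₁) = (11, 1).
Step 2: Apply the recurrence (x_{n+1}, y_{n+1}) = (x₁x_n + 120y₁y_n, x₁y_n + y₁x_n) repeatedly.
  From (x_1, y_1) = (11, 1): x_2 = 11·11 + 120·1·1 = 241; y_2 = 11·1 + 1·11 = 22.
Step 3: Verify x_2² - 120·y_2² = 58081 - 58080 = 1 (should be 1). ✓

(x_1, y_1) = (11, 1); (x_2, y_2) = (241, 22).


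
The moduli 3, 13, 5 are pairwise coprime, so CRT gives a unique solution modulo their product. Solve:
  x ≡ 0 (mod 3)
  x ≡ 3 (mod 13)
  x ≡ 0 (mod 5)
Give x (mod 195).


Moduli 3, 13, 5 are pairwise coprime; by CRT there is a unique solution modulo M = 3 · 13 · 5 = 195.
Solve pairwise, accumulating the modulus:
  Start with x ≡ 0 (mod 3).
  Combine with x ≡ 3 (mod 13): since gcd(3, 13) = 1, we get a unique residue mod 39.
    Write x = 0 + 3·t and substitute into x ≡ 3 (mod 13): 3·t ≡ 3 − 0 = 3 (mod 13).
    The inverse of 3 mod 13 is 9 (since 3·9 = 27 = 2·13 + 1), so t ≡ 9·3 = 27 ≡ 1 (mod 13).
    Then x = 0 + 3·1 = 3, valid modulo lcm(3, 13) = 39: x ≡ 3 (mod 39).
  Combine with x ≡ 0 (mod 5): since gcd(39, 5) = 1, we get a unique residue mod 195.
    Write x = 3 + 39·t and substitute into x ≡ 0 (mod 5): 39·t ≡ 0 − 3 = -3 (mod 5).
    Reduce coefficients mod 5: 4·t ≡ 2 (mod 5).
    The inverse of 4 mod 5 is 4 (since 4·4 = 16 = 3·5 + 1), so t ≡ 4·2 = 8 ≡ 3 (mod 5).
    Then x = 3 + 39·3 = 120, valid modulo lcm(39, 5) = 195: x ≡ 120 (mod 195).
Verify: 120 mod 3 = 0 ✓, 120 mod 13 = 3 ✓, 120 mod 5 = 0 ✓.

x ≡ 120 (mod 195).


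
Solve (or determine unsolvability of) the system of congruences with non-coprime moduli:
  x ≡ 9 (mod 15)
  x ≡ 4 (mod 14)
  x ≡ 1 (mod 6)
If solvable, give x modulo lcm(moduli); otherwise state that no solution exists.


Moduli 15, 14, 6 are not pairwise coprime, so CRT works modulo lcm(m_i) when all pairwise compatibility conditions hold.
Pairwise compatibility: gcd(m_i, m_j) must divide a_i - a_j for every pair.
Merge one congruence at a time:
  Start: x ≡ 9 (mod 15).
  Combine with x ≡ 4 (mod 14): gcd(15, 14) = 1; 4 - 9 = -5, which IS divisible by 1, so compatible.
    Write x = 9 + 15·t and substitute into x ≡ 4 (mod 14): 15·t ≡ 4 − 9 = -5 (mod 14).
    Reduce coefficients mod 14: 1·t ≡ 9 (mod 14).
    So t ≡ 9 (mod 14).
    Then x = 9 + 15·9 = 144, valid modulo lcm(15, 14) = 210: x ≡ 144 (mod 210).
  Combine with x ≡ 1 (mod 6): gcd(210, 6) = 6, and 1 - 144 = -143 is NOT divisible by 6.
    ⇒ system is inconsistent (no integer solution).

No solution (the system is inconsistent).


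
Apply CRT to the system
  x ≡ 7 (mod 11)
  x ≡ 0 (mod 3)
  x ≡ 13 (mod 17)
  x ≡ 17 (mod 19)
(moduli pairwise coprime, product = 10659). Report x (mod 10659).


Product of moduli M = 11 · 3 · 17 · 19 = 10659.
Merge one congruence at a time:
  Start: x ≡ 7 (mod 11).
  Combine with x ≡ 0 (mod 3); new modulus lcm = 33.
    Write x = 7 + 11·t and substitute into x ≡ 0 (mod 3): 11·t ≡ 0 − 7 = -7 (mod 3).
    Reduce coefficients mod 3: 2·t ≡ 2 (mod 3).
    The inverse of 2 mod 3 is 2 (since 2·2 = 4 = 1·3 + 1), so t ≡ 2·2 = 4 ≡ 1 (mod 3).
    Then x = 7 + 11·1 = 18, valid modulo lcm(11, 3) = 33: x ≡ 18 (mod 33).
  Combine with x ≡ 13 (mod 17); new modulus lcm = 561.
    Write x = 18 + 33·t and substitute into x ≡ 13 (mod 17): 33·t ≡ 13 − 18 = -5 (mod 17).
    Reduce coefficients mod 17: 16·t ≡ 12 (mod 17).
    The inverse of 16 mod 17 is 16 (since 16·16 = 256 = 15·17 + 1), so t ≡ 16·12 = 192 ≡ 5 (mod 17).
    Then x = 18 + 33·5 = 183, valid modulo lcm(33, 17) = 561: x ≡ 183 (mod 561).
  Combine with x ≡ 17 (mod 19); new modulus lcm = 10659.
    Write x = 183 + 561·t and substitute into x ≡ 17 (mod 19): 561·t ≡ 17 − 183 = -166 (mod 19).
    Reduce coefficients mod 19: 10·t ≡ 5 (mod 19).
    The inverse of 10 mod 19 is 2 (since 10·2 = 20 = 1·19 + 1), so t ≡ 2·5 = 10 ≡ 10 (mod 19).
    Then x = 183 + 561·10 = 5793, valid modulo lcm(561, 19) = 10659: x ≡ 5793 (mod 10659).
Verify against each original: 5793 mod 11 = 7, 5793 mod 3 = 0, 5793 mod 17 = 13, 5793 mod 19 = 17.

x ≡ 5793 (mod 10659).


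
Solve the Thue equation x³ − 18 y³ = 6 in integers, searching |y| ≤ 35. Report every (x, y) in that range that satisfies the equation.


The equation is x³ - 18y³ = 6. For fixed y, x³ = 18·y³ + 6, so a solution requires the RHS to be a perfect cube.
Strategy: iterate y from -35 to 35, compute RHS = 18·y³ + 6, and check whether it is a (positive or negative) perfect cube.
Check small values of y:
  y = 0: RHS = 6 is not a perfect cube.
  y = 1: RHS = 24 is not a perfect cube.
  y = -1: RHS = -12 is not a perfect cube.
  y = 2: RHS = 150 is not a perfect cube.
  y = -2: RHS = -138 is not a perfect cube.
  y = 3: RHS = 492 is not a perfect cube.
  y = -3: RHS = -480 is not a perfect cube.
Continuing the search up to |y| = 35 finds no solutions either.
No (x, y) in the scanned range satisfies the equation.

No integer solutions with |y| ≤ 35.


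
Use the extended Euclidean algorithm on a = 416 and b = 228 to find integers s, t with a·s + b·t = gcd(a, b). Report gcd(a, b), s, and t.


Euclidean algorithm on (416, 228) — divide until remainder is 0:
  416 = 1 · 228 + 188
  228 = 1 · 188 + 40
  188 = 4 · 40 + 28
  40 = 1 · 28 + 12
  28 = 2 · 12 + 4
  12 = 3 · 4 + 0
gcd(416, 228) = 4.
Track Bezout coefficients alongside the remainders: start with r₀ = 416 = a·1 + b·0 (s = 1, t = 0) and r₁ = 228 = a·0 + b·1 (s = 0, t = 1); each new remainder r_{k+1} = r_{k-1} − q_k·r_k inherits s_{k+1} = s_{k-1} − q_k·s_k, t_{k+1} = t_{k-1} − q_k·t_k, so r_k = a·s_k + b·t_k at every step:
  q = 1: r = 188, s = 1 − 1·0 = 1, t = 0 − 1·1 = -1  (check: 416·1 + 228·(-1) = 188)
  q = 1: r = 40, s = 0 − 1·1 = -1, t = 1 − 1·(-1) = 2  (check: 416·(-1) + 228·2 = 40)
  q = 4: r = 28, s = 1 − 4·(-1) = 5, t = -1 − 4·2 = -9  (check: 416·5 + 228·(-9) = 28)
  q = 1: r = 12, s = -1 − 1·5 = -6, t = 2 − 1·(-9) = 11  (check: 416·(-6) + 228·11 = 12)
  q = 2: r = 4, s = 5 − 2·(-6) = 17, t = -9 − 2·11 = -31  (check: 416·17 + 228·(-31) = 4)
The row with r = 4 (the gcd) gives the Bezout coefficients s = 17, t = -31.
Result: 416 · (17) + 228 · (-31) = 4.

gcd(416, 228) = 4; s = 17, t = -31 (check: 416·17 + 228·(-31) = 4).


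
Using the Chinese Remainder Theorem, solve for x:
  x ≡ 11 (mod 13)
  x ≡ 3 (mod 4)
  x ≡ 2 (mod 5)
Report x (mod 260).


Moduli 13, 4, 5 are pairwise coprime; by CRT there is a unique solution modulo M = 13 · 4 · 5 = 260.
Solve pairwise, accumulating the modulus:
  Start with x ≡ 11 (mod 13).
  Combine with x ≡ 3 (mod 4): since gcd(13, 4) = 1, we get a unique residue mod 52.
    Write x = 11 + 13·t and substitute into x ≡ 3 (mod 4): 13·t ≡ 3 − 11 = -8 (mod 4).
    Reduce coefficients mod 4: 1·t ≡ 0 (mod 4).
    So t ≡ 0 (mod 4).
    Then x = 11 + 13·0 = 11, valid modulo lcm(13, 4) = 52: x ≡ 11 (mod 52).
  Combine with x ≡ 2 (mod 5): since gcd(52, 5) = 1, we get a unique residue mod 260.
    Write x = 11 + 52·t and substitute into x ≡ 2 (mod 5): 52·t ≡ 2 − 11 = -9 (mod 5).
    Reduce coefficients mod 5: 2·t ≡ 1 (mod 5).
    The inverse of 2 mod 5 is 3 (since 2·3 = 6 = 1·5 + 1), so t ≡ 3·1 = 3 ≡ 3 (mod 5).
    Then x = 11 + 52·3 = 167, valid modulo lcm(52, 5) = 260: x ≡ 167 (mod 260).
Verify: 167 mod 13 = 11 ✓, 167 mod 4 = 3 ✓, 167 mod 5 = 2 ✓.

x ≡ 167 (mod 260).


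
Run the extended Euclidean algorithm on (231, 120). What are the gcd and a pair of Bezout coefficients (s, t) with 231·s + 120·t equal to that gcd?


Euclidean algorithm on (231, 120) — divide until remainder is 0:
  231 = 1 · 120 + 111
  120 = 1 · 111 + 9
  111 = 12 · 9 + 3
  9 = 3 · 3 + 0
gcd(231, 120) = 3.
Track Bezout coefficients alongside the remainders: start with r₀ = 231 = a·1 + b·0 (s = 1, t = 0) and r₁ = 120 = a·0 + b·1 (s = 0, t = 1); each new remainder r_{k+1} = r_{k-1} − q_k·r_k inherits s_{k+1} = s_{k-1} − q_k·s_k, t_{k+1} = t_{k-1} − q_k·t_k, so r_k = a·s_k + b·t_k at every step:
  q = 1: r = 111, s = 1 − 1·0 = 1, t = 0 − 1·1 = -1  (check: 231·1 + 120·(-1) = 111)
  q = 1: r = 9, s = 0 − 1·1 = -1, t = 1 − 1·(-1) = 2  (check: 231·(-1) + 120·2 = 9)
  q = 12: r = 3, s = 1 − 12·(-1) = 13, t = -1 − 12·2 = -25  (check: 231·13 + 120·(-25) = 3)
The row with r = 3 (the gcd) gives the Bezout coefficients s = 13, t = -25.
Result: 231 · (13) + 120 · (-25) = 3.

gcd(231, 120) = 3; s = 13, t = -25 (check: 231·13 + 120·(-25) = 3).


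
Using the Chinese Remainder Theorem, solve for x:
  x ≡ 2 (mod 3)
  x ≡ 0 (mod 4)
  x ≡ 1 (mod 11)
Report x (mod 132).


Moduli 3, 4, 11 are pairwise coprime; by CRT there is a unique solution modulo M = 3 · 4 · 11 = 132.
Solve pairwise, accumulating the modulus:
  Start with x ≡ 2 (mod 3).
  Combine with x ≡ 0 (mod 4): since gcd(3, 4) = 1, we get a unique residue mod 12.
    Write x = 2 + 3·t and substitute into x ≡ 0 (mod 4): 3·t ≡ 0 − 2 = -2 (mod 4).
    Reduce coefficients mod 4: 3·t ≡ 2 (mod 4).
    The inverse of 3 mod 4 is 3 (since 3·3 = 9 = 2·4 + 1), so t ≡ 3·2 = 6 ≡ 2 (mod 4).
    Then x = 2 + 3·2 = 8, valid modulo lcm(3, 4) = 12: x ≡ 8 (mod 12).
  Combine with x ≡ 1 (mod 11): since gcd(12, 11) = 1, we get a unique residue mod 132.
    Write x = 8 + 12·t and substitute into x ≡ 1 (mod 11): 12·t ≡ 1 − 8 = -7 (mod 11).
    Reduce coefficients mod 11: 1·t ≡ 4 (mod 11).
    So t ≡ 4 (mod 11).
    Then x = 8 + 12·4 = 56, valid modulo lcm(12, 11) = 132: x ≡ 56 (mod 132).
Verify: 56 mod 3 = 2 ✓, 56 mod 4 = 0 ✓, 56 mod 11 = 1 ✓.

x ≡ 56 (mod 132).
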